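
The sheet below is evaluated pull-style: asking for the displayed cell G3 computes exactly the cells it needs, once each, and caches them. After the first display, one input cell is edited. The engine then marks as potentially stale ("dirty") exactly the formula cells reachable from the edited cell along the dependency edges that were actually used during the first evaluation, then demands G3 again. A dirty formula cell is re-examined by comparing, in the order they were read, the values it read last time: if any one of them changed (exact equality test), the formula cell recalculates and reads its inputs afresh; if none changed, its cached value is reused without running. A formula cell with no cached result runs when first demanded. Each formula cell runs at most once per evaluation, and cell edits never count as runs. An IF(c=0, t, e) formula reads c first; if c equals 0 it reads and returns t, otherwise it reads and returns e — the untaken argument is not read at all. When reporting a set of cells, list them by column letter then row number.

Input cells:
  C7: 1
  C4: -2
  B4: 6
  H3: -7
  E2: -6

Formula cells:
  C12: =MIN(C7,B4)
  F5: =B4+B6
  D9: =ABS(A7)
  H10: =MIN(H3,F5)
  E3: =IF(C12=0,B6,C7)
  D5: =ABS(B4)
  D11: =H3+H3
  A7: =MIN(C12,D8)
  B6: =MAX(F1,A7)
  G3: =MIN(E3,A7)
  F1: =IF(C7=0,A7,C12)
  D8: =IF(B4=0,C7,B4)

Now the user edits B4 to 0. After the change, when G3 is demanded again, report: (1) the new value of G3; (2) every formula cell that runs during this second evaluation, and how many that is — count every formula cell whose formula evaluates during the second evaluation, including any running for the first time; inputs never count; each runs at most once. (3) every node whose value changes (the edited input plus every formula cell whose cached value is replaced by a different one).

Demanding G3 again yields 0.
7 formula cells run: A7, B6, C12, D8, E3, F1, G3.
The nodes whose values change: A7, B4, C12, D8, E3, G3.
Note the branch switch — B6, F1 had no cache and run now for the first time.

First demand of the output computes:
  C12 = MIN(1, 6) = 1
  D8 = IF(B4=0: B4=6 -> else branch B4) = 6
  A7 = MIN(1, 6) = 1
  E3 = IF(C12=0: C12=1 -> else branch C7) = 1
  G3 = MIN(1, 1) = 1

After the edit, cleaning proceeds:
  C12: a read changed (B4 6->0) — executes, giving 0.
  D8: a read changed (B4 6->0; B4 6->0) — executes, giving 1.
  A7: a read changed (C12 1->0; D8 6->1) — executes, giving 0.
  F1: had never run; runs now, result 0.
  B6: had never run; runs now, result 0.
  E3: a read changed (C12 1->0) — executes, giving 0.
  G3: a read changed (E3 1->0; A7 1->0) — executes, giving 0.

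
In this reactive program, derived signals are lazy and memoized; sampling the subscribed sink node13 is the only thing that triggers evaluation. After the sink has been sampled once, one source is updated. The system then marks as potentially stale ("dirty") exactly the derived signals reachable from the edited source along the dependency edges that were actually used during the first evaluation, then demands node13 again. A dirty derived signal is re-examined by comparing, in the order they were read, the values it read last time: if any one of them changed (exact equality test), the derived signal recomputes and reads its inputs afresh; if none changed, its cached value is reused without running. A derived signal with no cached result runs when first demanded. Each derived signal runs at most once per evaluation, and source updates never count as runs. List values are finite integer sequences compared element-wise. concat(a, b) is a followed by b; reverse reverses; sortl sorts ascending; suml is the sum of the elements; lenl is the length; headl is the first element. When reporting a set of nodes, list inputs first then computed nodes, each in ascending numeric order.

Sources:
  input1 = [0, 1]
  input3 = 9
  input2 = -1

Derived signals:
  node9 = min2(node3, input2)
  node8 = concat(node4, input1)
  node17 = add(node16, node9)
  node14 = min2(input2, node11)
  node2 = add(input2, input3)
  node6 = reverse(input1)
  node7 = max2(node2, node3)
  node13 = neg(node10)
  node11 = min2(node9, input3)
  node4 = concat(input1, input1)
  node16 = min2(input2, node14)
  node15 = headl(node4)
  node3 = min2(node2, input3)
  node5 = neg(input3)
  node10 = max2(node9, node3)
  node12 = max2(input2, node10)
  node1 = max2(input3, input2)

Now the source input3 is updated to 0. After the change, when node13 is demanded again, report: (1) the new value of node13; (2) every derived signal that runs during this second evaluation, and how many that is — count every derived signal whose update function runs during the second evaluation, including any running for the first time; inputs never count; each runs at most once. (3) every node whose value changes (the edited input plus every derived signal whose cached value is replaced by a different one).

First demand of the output computes:
  node2 = add(-1, 9) = 8
  node3 = min2(8, 9) = 8
  node9 = min2(8, -1) = -1
  node10 = max2(-1, 8) = 8
  node13 = neg(8) = -8

After the edit, cleaning proceeds:
  node2: a read changed (input3 9->0) — executes, giving -1.
  node3: a read changed (node2 8->-1; input3 9->0) — executes, giving -1.
  node9: a read changed (node3 8->-1) — executes, giving -1 — identical to its old value.
  node10: a read changed (node3 8->-1) — executes, giving -1.
  node13: a read changed (node10 8->-1) — executes, giving 1.

Demanding node13 again yields 1.
5 derived signals run: node2, node3, node9, node10, node13.
The nodes whose values change: input3, node2, node3, node10, node13.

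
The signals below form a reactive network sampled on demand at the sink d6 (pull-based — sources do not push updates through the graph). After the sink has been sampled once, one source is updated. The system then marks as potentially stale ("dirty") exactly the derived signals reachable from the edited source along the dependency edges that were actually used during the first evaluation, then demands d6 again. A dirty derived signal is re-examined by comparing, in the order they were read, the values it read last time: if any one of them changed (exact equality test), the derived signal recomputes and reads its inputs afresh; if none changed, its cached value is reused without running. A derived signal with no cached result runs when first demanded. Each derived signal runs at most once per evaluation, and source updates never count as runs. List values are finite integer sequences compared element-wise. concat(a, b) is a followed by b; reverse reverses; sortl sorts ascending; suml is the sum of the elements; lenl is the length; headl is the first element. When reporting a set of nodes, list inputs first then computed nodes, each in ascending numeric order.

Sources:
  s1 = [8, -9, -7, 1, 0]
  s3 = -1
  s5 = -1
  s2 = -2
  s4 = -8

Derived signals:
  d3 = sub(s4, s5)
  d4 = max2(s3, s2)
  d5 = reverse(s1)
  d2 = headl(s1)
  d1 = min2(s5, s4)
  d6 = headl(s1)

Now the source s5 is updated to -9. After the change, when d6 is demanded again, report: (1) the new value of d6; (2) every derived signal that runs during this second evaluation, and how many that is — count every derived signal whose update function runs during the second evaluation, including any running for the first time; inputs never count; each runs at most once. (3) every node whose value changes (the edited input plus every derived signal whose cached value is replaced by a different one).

Initial pass — values computed on the first demand:
  d6 = headl([8, -9, -7, 1, 0]) = 8

Second demand — change propagation:
  no demanded computation ever read s5, so the edit dirties nothing and nothing runs.

The important point: nothing the output needs ever reads s5, so the edit is invisible to it.

d6 now evaluates to 8.
Run set: none (0 run).
Changed values: s5.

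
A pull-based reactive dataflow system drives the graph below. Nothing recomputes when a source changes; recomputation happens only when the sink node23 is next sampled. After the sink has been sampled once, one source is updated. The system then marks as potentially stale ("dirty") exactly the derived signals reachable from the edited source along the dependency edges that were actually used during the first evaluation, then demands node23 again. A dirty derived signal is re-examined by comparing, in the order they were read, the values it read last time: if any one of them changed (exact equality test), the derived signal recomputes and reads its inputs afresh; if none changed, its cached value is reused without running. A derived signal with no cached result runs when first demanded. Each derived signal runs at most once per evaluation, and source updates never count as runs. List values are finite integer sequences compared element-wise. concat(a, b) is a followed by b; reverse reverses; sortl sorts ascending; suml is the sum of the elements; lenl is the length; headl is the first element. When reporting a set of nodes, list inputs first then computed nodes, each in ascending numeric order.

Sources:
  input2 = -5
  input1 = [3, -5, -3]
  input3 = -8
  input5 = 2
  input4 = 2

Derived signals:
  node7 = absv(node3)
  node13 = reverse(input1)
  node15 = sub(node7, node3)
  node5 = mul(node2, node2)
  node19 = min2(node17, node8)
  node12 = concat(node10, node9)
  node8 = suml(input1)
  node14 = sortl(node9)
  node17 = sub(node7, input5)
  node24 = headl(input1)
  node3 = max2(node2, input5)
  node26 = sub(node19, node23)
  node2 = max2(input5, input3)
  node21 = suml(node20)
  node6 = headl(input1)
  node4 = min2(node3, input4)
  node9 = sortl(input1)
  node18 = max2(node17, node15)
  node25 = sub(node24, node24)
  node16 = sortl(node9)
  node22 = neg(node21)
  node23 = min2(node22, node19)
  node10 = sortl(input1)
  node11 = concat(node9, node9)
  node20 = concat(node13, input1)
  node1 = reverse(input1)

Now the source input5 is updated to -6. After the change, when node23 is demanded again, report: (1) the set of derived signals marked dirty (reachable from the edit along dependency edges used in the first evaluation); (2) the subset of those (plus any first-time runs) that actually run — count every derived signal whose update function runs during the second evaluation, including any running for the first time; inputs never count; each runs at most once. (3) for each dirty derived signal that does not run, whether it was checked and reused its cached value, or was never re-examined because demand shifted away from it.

Marked dirty: node2, node3, node7, node17, node19, node23.
Derived signals that run: node2, node3, node7, node17, node19 — 5 in total.
Checked but reused from cache: node23.
Key observation: the change is absorbed at node19 — it re-runs but produces the same value, and the output's value is unchanged.

First evaluation (everything demanded from the output):
  node2 = max2(2, -8) = 2
  node3 = max2(2, 2) = 2
  node7 = absv(2) = 2
  node8 = suml([3, -5, -3]) = -5
  node13 = reverse([3, -5, -3]) = [-3, -5, 3]
  node17 = sub(2, 2) = 0
  node19 = min2(0, -5) = -5
  node20 = concat([-3, -5, 3], [3, -5, -3]) = [-3, -5, 3, 3, -5, -3]
  node21 = suml([-3, -5, 3, 3, -5, -3]) = -10
  node22 = neg(-10) = 10
  node23 = min2(10, -5) = -5

Propagation after the edit:
  node2: runs — input5 2->-6; result -6.
  node3: runs — node2 2->-6; input5 2->-6; result -6.
  node7: runs — node3 2->-6; result 6.
  node17: runs — node7 2->6; input5 2->-6; result 12.
  node19: runs — node17 0->12; result -5 (same value as before).
  node23: checked — values it read are unchanged (node22 unchanged, node19 unchanged); reused cached -5 without running.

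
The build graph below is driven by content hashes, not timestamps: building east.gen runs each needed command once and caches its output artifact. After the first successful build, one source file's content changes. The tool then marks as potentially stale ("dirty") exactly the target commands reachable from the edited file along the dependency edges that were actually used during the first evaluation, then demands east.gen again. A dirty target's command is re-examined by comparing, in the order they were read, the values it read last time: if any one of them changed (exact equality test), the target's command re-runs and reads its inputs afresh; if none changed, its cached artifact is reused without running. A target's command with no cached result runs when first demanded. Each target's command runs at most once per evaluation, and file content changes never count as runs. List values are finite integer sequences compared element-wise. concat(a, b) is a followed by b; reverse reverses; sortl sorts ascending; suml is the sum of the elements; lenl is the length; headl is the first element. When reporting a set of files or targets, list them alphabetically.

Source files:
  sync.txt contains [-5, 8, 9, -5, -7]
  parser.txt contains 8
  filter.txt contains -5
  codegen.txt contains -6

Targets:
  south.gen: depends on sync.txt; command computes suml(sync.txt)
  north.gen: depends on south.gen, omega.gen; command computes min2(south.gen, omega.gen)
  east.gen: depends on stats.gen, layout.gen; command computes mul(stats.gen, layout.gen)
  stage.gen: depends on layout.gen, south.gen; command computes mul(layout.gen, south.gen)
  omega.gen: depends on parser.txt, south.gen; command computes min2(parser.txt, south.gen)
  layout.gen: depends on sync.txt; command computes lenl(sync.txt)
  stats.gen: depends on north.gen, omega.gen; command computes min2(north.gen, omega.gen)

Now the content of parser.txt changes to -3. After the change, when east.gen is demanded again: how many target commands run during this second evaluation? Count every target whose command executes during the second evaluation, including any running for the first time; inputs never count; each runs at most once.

Run set: east.gen, north.gen, omega.gen, stats.gen (4 run).

Initial pass — values computed on the first demand:
  layout.gen = lenl([-5, 8, 9, -5, -7]) = 5
  south.gen = suml([-5, 8, 9, -5, -7]) = 0
  omega.gen = min2(8, 0) = 0
  north.gen = min2(0, 0) = 0
  stats.gen = min2(0, 0) = 0
  east.gen = mul(0, 5) = 0

Second demand — change propagation:
  omega.gen: re-runs because parser.txt 8->-3; new result -3.
  north.gen: re-runs because omega.gen 0->-3; new result -3.
  stats.gen: re-runs because north.gen 0->-3; omega.gen 0->-3; new result -3.
  east.gen: re-runs because stats.gen 0->-3; new result -15.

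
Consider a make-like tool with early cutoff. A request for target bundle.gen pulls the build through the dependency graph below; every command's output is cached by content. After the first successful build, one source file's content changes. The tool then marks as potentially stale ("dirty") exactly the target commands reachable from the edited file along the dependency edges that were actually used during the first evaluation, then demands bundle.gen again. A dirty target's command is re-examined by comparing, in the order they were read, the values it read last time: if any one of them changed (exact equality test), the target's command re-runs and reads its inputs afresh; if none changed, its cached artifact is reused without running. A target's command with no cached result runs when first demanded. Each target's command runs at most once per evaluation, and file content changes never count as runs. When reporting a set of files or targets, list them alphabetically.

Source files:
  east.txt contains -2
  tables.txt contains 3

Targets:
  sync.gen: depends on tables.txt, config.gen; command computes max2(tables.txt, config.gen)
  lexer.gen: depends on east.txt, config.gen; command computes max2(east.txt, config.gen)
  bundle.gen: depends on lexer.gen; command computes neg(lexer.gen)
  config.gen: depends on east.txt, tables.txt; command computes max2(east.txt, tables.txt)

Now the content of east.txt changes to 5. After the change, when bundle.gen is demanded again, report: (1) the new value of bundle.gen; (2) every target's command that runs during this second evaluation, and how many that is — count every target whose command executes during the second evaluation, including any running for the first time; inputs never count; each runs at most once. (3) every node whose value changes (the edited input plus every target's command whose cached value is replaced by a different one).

First demand of the output computes:
  config.gen = max2(-2, 3) = 3
  lexer.gen = max2(-2, 3) = 3
  bundle.gen = neg(3) = -3

After the edit, cleaning proceeds:
  config.gen: a read changed (east.txt -2->5) — executes, giving 5.
  lexer.gen: a read changed (east.txt -2->5; config.gen 3->5) — executes, giving 5.
  bundle.gen: a read changed (lexer.gen 3->5) — executes, giving -5.

Demanding bundle.gen again yields -5.
3 target commands run: bundle.gen, config.gen, lexer.gen.
The nodes whose values change: bundle.gen, config.gen, east.txt, lexer.gen.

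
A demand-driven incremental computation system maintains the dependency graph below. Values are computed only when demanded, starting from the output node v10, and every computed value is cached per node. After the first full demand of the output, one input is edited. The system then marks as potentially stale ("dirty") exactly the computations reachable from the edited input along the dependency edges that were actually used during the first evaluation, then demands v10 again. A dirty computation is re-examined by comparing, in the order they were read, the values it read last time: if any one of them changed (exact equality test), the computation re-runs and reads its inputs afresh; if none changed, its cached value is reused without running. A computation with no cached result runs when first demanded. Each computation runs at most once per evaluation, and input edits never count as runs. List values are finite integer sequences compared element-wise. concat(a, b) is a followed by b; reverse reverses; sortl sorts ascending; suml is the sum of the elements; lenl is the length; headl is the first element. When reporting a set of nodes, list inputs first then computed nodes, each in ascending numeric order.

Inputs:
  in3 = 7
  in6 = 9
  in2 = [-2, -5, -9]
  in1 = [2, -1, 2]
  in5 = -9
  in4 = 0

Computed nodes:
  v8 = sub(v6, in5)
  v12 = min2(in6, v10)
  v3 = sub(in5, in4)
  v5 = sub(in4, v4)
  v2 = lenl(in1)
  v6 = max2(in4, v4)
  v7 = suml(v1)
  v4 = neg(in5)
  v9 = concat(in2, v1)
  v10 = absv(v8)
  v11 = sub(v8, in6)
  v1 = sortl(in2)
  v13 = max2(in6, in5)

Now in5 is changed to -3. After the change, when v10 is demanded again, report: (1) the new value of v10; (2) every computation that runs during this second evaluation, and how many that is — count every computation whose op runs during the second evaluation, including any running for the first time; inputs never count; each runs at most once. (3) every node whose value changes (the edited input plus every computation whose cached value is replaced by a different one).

First evaluation (everything demanded from the output):
  v4 = neg(-9) = 9
  v6 = max2(0, 9) = 9
  v8 = sub(9, -9) = 18
  v10 = absv(18) = 18

Propagation after the edit:
  v4: runs — in5 -9->-3; result 3.
  v6: runs — v4 9->3; result 3.
  v8: runs — v6 9->3; in5 -9->-3; result 6.
  v10: runs — v8 18->6; result 6.

New value of v10: 6.
Computations that run: v4, v6, v8, v10 — 4 in total.
Values that change: in5, v4, v6, v8, v10.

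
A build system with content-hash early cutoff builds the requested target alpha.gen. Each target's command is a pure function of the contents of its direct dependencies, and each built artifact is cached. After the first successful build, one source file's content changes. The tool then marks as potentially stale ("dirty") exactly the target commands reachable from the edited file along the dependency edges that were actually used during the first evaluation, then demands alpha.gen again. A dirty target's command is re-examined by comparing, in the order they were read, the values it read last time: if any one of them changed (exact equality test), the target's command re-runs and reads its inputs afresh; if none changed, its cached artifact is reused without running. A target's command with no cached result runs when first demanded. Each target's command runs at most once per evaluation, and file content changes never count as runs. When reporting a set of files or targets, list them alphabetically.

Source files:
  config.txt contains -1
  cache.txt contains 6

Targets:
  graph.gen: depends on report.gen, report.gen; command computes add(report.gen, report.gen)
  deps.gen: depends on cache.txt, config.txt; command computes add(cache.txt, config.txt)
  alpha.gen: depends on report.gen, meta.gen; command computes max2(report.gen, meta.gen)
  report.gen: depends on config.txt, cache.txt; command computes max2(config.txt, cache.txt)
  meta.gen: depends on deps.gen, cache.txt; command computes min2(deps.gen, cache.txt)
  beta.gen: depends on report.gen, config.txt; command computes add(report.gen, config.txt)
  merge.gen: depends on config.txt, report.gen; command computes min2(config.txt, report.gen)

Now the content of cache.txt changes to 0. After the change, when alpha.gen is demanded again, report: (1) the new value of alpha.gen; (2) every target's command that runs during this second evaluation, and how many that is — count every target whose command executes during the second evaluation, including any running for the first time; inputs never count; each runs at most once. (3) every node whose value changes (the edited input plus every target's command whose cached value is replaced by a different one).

First evaluation (everything demanded from the output):
  deps.gen = add(6, -1) = 5
  meta.gen = min2(5, 6) = 5
  report.gen = max2(-1, 6) = 6
  alpha.gen = max2(6, 5) = 6

Propagation after the edit:
  deps.gen: runs — cache.txt 6->0; result -1.
  meta.gen: runs — deps.gen 5->-1; cache.txt 6->0; result -1.
  report.gen: runs — cache.txt 6->0; result 0.
  alpha.gen: runs — report.gen 6->0; meta.gen 5->-1; result 0.

New value of alpha.gen: 0.
Target commands that run: alpha.gen, deps.gen, meta.gen, report.gen — 4 in total.
Values that change: alpha.gen, cache.txt, deps.gen, meta.gen, report.gen.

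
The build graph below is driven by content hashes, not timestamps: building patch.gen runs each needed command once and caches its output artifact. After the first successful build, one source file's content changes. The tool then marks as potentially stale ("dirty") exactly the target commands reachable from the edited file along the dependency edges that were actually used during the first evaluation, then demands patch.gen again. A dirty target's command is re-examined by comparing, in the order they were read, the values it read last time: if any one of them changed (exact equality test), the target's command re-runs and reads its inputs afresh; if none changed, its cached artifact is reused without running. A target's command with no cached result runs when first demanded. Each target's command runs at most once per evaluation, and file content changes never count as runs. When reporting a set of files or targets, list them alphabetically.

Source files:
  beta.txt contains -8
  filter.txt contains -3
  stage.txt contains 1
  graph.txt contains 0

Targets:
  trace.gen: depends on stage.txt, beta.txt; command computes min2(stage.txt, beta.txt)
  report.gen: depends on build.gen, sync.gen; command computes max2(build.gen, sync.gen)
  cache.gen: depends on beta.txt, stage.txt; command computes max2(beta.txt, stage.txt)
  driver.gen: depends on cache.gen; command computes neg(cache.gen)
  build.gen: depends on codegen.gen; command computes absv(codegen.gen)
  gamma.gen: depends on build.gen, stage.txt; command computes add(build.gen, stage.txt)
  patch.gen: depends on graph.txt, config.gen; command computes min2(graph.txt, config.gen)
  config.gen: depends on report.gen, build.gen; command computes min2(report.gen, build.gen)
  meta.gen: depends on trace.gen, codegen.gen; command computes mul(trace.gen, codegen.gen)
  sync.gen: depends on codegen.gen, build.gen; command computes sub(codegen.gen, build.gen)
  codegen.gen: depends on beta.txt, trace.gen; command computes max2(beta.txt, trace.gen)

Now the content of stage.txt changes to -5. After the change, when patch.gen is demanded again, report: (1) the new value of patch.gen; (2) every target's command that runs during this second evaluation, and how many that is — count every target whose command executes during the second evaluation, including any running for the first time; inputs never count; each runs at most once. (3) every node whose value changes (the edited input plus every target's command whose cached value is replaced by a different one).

patch.gen now evaluates to 0.
Run set: trace.gen (1 run).
Changed values: stage.txt.
The important point: trace.gen recomputes to an identical value, and the output ends up unchanged.

Initial pass — values computed on the first demand:
  trace.gen = min2(1, -8) = -8
  codegen.gen = max2(-8, -8) = -8
  build.gen = absv(-8) = 8
  sync.gen = sub(-8, 8) = -16
  report.gen = max2(8, -16) = 8
  config.gen = min2(8, 8) = 8
  patch.gen = min2(0, 8) = 0

Second demand — change propagation:
  trace.gen: re-runs because stage.txt 1->-5; new result -8 (unchanged).
  codegen.gen: re-examined; everything it read last time is the same (beta.txt unchanged, trace.gen unchanged) — cache -8 kept, no run.
  build.gen: re-examined; everything it read last time is the same (codegen.gen unchanged) — cache 8 kept, no run.
  sync.gen: re-examined; everything it read last time is the same (codegen.gen unchanged, build.gen unchanged) — cache -16 kept, no run.
  report.gen: re-examined; everything it read last time is the same (build.gen unchanged, sync.gen unchanged) — cache 8 kept, no run.
  config.gen: re-examined; everything it read last time is the same (report.gen unchanged, build.gen unchanged) — cache 8 kept, no run.
  patch.gen: re-examined; everything it read last time is the same (graph.txt unchanged, config.gen unchanged) — cache 0 kept, no run.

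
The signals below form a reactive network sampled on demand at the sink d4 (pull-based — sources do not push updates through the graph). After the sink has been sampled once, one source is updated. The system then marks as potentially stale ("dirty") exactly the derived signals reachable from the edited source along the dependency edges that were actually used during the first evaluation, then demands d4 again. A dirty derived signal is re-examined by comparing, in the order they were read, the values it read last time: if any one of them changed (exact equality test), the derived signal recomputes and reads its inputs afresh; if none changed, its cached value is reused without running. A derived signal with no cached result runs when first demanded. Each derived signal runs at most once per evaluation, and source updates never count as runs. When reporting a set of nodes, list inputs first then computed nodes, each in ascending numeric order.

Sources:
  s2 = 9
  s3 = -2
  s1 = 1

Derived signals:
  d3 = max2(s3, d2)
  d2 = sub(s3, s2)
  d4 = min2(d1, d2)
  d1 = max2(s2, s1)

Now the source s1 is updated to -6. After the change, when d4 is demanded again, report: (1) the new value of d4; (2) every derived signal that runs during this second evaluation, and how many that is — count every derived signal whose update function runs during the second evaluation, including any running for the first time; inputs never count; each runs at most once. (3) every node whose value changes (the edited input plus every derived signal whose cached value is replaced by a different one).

Initial pass — values computed on the first demand:
  d1 = max2(9, 1) = 9
  d2 = sub(-2, 9) = -11
  d4 = min2(9, -11) = -11

Second demand — change propagation:
  d1: re-runs because s1 1->-6; new result 9 (unchanged).
  d4: re-examined; everything it read last time is the same (d1 unchanged, d2 unchanged) — cache -11 kept, no run.

The important point: d1 recomputes to an identical value, and the output ends up unchanged.

d4 now evaluates to -11.
Run set: d1 (1 run).
Changed values: s1.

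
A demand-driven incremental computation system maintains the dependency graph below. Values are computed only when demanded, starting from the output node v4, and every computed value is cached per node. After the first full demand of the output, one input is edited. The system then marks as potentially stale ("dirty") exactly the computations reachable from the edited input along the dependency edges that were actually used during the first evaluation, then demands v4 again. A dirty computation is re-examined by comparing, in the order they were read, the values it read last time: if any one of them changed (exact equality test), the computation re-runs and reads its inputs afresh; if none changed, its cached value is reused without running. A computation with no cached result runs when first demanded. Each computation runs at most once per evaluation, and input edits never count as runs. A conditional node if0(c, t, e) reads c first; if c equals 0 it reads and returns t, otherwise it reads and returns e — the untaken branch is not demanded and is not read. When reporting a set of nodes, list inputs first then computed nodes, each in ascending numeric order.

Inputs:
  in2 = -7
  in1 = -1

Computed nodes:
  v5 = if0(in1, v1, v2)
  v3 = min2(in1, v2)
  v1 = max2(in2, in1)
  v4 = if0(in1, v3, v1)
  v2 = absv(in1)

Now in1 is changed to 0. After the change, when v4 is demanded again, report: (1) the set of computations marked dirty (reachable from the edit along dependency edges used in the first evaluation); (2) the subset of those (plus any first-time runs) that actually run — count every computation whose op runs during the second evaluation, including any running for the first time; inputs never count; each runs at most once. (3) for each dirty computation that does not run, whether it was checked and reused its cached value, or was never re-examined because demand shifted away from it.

First evaluation (everything demanded from the output):
  v1 = max2(-7, -1) = -1
  v4 = if0(in1=-1 -> else branch v1) = -1

Propagation after the edit:
  v1: marked dirty but never re-examined — demand shifted away from it.
  v2: demanded for the first time — runs, produces 0.
  v3: demanded for the first time — runs, produces 0.
  v4: runs — in1 -1->0; result 0.

Key observation: a condition flipped, so demand moved to the other branch — v1 is never re-examined.

Marked dirty: v1, v4.
Computations that run: v2, v3, v4 — 3 in total.
Never re-examined (demand shifted away): v1.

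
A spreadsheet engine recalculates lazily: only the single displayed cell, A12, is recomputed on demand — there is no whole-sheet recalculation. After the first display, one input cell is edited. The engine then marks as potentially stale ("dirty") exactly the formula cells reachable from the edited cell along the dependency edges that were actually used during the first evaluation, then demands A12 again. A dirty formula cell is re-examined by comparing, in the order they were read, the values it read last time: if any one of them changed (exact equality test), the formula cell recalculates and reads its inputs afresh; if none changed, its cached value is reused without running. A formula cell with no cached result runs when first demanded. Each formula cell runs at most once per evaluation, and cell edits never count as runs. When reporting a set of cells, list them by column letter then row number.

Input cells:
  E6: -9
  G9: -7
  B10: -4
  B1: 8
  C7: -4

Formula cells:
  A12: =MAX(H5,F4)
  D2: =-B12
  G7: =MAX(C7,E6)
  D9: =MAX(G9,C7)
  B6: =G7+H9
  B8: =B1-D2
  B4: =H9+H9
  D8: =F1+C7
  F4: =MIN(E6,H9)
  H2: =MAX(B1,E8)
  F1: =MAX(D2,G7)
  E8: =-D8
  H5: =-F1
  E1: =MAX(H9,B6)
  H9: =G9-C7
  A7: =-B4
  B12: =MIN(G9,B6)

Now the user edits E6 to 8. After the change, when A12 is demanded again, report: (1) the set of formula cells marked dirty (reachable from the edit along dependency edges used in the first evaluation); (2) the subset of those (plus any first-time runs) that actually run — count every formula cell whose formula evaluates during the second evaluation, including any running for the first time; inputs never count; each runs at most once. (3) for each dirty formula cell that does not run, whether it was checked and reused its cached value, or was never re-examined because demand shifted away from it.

Marked dirty: A12, B6, B12, D2, F1, F4, G7, H5.
Formula cells that run: A12, B6, B12, F1, F4, G7, H5 — 7 in total.
Checked but reused from cache: D2.
Key observation: the cutoff stops propagation at D2 — its inputs' values are unchanged, so it reuses its cache.

First evaluation (everything demanded from the output):
  G7 = MAX(-4, -9) = -4
  H9 = -7 - -4 = -3
  B6 = -4 + -3 = -7
  B12 = MIN(-7, -7) = -7
  D2 = -(-7) = 7
  F1 = MAX(7, -4) = 7
  F4 = MIN(-9, -3) = -9
  H5 = -(7) = -7
  A12 = MAX(-7, -9) = -7

Propagation after the edit:
  F4: runs — E6 -9->8; result -3.
  G7: runs — E6 -9->8; result 8.
  B6: runs — G7 -4->8; result 5.
  B12: runs — B6 -7->5; result -7 (same value as before).
  D2: checked — values it read are unchanged (B12 unchanged); reused cached 7 without running.
  F1: runs — G7 -4->8; result 8.
  H5: runs — F1 7->8; result -8.
  A12: runs — H5 -7->-8; F4 -9->-3; result -3.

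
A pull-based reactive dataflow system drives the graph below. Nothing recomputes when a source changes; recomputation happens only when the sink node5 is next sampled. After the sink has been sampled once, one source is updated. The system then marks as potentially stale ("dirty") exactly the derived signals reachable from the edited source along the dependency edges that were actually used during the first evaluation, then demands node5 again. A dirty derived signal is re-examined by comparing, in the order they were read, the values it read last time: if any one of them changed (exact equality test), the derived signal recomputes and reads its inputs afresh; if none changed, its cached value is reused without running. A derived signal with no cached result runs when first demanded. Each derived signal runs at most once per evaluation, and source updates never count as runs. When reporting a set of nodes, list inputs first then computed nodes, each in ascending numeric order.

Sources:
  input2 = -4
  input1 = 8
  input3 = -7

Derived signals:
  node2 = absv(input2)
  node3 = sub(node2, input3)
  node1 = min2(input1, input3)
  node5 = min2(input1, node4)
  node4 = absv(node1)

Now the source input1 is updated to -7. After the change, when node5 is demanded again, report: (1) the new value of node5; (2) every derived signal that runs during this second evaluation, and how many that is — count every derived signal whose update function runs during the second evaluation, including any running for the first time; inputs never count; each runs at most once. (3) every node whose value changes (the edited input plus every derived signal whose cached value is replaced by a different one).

New value of node5: -7.
Derived signals that run: node1, node5 — 2 in total.
Values that change: input1, node5.
Key observation: the cutoff stops propagation at node4 — its inputs' values are unchanged, so it reuses its cache.

First evaluation (everything demanded from the output):
  node1 = min2(8, -7) = -7
  node4 = absv(-7) = 7
  node5 = min2(8, 7) = 7

Propagation after the edit:
  node1: runs — input1 8->-7; result -7 (same value as before).
  node4: checked — values it read are unchanged (node1 unchanged); reused cached 7 without running.
  node5: runs — input1 8->-7; result -7.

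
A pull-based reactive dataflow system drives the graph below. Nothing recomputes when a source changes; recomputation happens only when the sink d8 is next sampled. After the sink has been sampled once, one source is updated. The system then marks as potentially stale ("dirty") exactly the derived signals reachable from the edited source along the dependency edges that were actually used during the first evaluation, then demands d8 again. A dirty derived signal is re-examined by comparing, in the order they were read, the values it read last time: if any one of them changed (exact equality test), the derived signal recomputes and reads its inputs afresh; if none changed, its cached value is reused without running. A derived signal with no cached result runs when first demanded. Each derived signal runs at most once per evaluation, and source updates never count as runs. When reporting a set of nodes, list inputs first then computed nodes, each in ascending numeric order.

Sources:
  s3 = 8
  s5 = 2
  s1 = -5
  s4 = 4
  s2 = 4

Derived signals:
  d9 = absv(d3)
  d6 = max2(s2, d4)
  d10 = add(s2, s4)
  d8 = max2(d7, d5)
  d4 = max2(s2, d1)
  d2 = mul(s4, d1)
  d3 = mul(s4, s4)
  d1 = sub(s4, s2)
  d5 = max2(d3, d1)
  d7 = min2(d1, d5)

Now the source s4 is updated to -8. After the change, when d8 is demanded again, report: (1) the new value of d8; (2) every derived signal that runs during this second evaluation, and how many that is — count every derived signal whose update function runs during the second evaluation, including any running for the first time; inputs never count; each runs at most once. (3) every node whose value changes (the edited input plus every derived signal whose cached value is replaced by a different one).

New value of d8: 64.
Derived signals that run: d1, d3, d5, d7, d8 — 5 in total.
Values that change: s4, d1, d3, d5, d7, d8.

First evaluation (everything demanded from the output):
  d1 = sub(4, 4) = 0
  d3 = mul(4, 4) = 16
  d5 = max2(16, 0) = 16
  d7 = min2(0, 16) = 0
  d8 = max2(0, 16) = 16

Propagation after the edit:
  d1: runs — s4 4->-8; result -12.
  d3: runs — s4 4->-8; s4 4->-8; result 64.
  d5: runs — d3 16->64; d1 0->-12; result 64.
  d7: runs — d1 0->-12; d5 16->64; result -12.
  d8: runs — d7 0->-12; d5 16->64; result 64.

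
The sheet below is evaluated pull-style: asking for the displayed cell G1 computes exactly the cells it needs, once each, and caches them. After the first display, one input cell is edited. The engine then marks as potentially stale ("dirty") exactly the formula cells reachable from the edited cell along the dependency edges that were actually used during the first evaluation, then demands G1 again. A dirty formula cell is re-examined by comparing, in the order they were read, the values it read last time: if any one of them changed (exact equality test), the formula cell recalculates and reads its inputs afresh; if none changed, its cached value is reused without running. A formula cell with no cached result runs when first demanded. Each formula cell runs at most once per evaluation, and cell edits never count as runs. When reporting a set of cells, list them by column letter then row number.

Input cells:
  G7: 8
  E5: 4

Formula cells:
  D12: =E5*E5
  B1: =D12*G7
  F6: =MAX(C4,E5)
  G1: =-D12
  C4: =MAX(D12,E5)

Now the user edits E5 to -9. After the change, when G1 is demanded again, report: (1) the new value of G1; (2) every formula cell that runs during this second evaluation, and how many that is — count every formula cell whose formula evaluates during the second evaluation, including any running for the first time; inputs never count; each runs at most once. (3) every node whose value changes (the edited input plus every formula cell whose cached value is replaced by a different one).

First demand of the output computes:
  D12 = 4 * 4 = 16
  G1 = -(16) = -16

After the edit, cleaning proceeds:
  D12: a read changed (E5 4->-9; E5 4->-9) — executes, giving 81.
  G1: a read changed (D12 16->81) — executes, giving -81.

Demanding G1 again yields -81.
2 formula cells run: D12, G1.
The nodes whose values change: D12, E5, G1.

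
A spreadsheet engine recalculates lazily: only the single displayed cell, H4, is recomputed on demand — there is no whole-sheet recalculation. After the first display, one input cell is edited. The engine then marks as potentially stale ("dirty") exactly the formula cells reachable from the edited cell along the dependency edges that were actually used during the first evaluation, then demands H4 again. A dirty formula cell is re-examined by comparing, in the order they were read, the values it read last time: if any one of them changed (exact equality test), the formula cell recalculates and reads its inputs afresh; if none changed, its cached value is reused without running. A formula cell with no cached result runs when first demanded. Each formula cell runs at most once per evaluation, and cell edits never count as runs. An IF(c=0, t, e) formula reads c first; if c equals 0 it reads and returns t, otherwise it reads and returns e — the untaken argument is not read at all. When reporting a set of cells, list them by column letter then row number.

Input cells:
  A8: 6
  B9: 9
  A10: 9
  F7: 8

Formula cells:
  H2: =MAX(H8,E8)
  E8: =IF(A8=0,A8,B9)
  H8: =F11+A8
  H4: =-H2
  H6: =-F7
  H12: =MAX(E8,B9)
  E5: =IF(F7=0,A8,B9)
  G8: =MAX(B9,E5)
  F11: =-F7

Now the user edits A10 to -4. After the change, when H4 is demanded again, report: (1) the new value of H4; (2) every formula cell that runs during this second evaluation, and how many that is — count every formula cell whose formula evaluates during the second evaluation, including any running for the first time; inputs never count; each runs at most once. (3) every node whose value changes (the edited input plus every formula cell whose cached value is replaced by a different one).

First evaluation (everything demanded from the output):
  E8 = IF(A8=0: A8=6 -> else branch B9) = 9
  F11 = -(8) = -8
  H8 = -8 + 6 = -2
  H2 = MAX(-2, 9) = 9
  H4 = -(9) = -9

Propagation after the edit:
  A10 feeds no computation that the output demands — nothing is marked dirty and nothing runs.

Key observation: A10 is never demanded by the output, so the edit triggers no recomputation at all.

New value of H4: -9.
Formula cells that run: none — 0 in total.
Values that change: A10.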